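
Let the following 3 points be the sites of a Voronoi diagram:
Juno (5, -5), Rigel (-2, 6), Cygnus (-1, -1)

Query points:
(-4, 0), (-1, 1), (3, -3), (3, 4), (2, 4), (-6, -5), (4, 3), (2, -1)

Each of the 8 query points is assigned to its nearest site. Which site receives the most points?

Cygnus

(-4, 0) — d² to each: Juno:106, Rigel:40, Cygnus:10 → nearest is Cygnus
(-1, 1) — d² to each: Juno:72, Rigel:26, Cygnus:4 → nearest is Cygnus
(3, -3) — d² to each: Juno:8, Rigel:106, Cygnus:20 → nearest is Juno
(3, 4) — d² to each: Juno:85, Rigel:29, Cygnus:41 → nearest is Rigel
(2, 4) — d² to each: Juno:90, Rigel:20, Cygnus:34 → nearest is Rigel
(-6, -5) — d² to each: Juno:121, Rigel:137, Cygnus:41 → nearest is Cygnus
(4, 3) — d² to each: Juno:65, Rigel:45, Cygnus:41 → nearest is Cygnus
(2, -1) — d² to each: Juno:25, Rigel:65, Cygnus:9 → nearest is Cygnus
Tally — Juno:1, Rigel:2, Cygnus:5. Cygnus captures the most (5).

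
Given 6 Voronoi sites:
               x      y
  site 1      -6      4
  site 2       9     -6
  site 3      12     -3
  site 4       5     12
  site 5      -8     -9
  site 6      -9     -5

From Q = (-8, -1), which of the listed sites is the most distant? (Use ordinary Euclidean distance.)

Since √ is increasing, it suffices to compare squared distances:
d²(Q, site 1) = (-8−(-6))² + (-1−4)² = 4 + 25 = 29
d²(Q, site 2) = (-8−9)² + (-1−(-6))² = 289 + 25 = 314
d²(Q, site 3) = (-8−12)² + (-1−(-3))² = 400 + 4 = 404
d²(Q, site 4) = (-8−5)² + (-1−12)² = 169 + 169 = 338
d²(Q, site 5) = (-8−(-8))² + (-1−(-9))² = 0 + 64 = 64
d²(Q, site 6) = (-8−(-9))² + (-1−(-5))² = 1 + 16 = 17
The largest is to site 3.

site 3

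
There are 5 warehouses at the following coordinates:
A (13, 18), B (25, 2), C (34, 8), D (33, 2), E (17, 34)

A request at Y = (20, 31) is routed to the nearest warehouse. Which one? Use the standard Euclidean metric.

E

Since √ is increasing, it suffices to compare squared distances:
|YA|² = 49 + 169 = 218
|YB|² = 25 + 841 = 866
|YC|² = 196 + 529 = 725
|YD|² = 169 + 841 = 1010
|YE|² = 9 + 9 = 18
E is nearest.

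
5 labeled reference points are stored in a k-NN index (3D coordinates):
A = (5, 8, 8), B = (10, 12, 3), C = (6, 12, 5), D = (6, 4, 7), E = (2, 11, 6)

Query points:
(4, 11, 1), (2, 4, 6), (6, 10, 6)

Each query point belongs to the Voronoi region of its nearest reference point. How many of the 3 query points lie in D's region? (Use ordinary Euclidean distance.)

1

(4, 11, 1) — d² to each: A:59, B:41, C:21, D:89, E:29 → nearest is C
(2, 4, 6) — d² to each: A:29, B:137, C:81, D:17, E:49 → nearest is D
(6, 10, 6) — d² to each: A:9, B:29, C:5, D:37, E:17 → nearest is C
1 of the 3 points has D as nearest.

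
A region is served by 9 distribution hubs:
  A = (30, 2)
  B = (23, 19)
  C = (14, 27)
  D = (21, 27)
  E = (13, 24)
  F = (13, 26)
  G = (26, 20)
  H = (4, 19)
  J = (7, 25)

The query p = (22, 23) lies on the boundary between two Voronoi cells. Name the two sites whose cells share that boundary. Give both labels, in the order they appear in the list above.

Squared distances from p to each site:
|pA|² = (22−30)² + (23−2)² = 64 + 441 = 505
|pB|² = (22−23)² + (23−19)² = 1 + 16 = 17
|pC|² = (22−14)² + (23−27)² = 64 + 16 = 80
|pD|² = (22−21)² + (23−27)² = 1 + 16 = 17
|pE|² = (22−13)² + (23−24)² = 81 + 1 = 82
|pF|² = (22−13)² + (23−26)² = 81 + 9 = 90
|pG|² = (22−26)² + (23−20)² = 16 + 9 = 25
|pH|² = (22−4)² + (23−19)² = 324 + 16 = 340
|pJ|² = (22−7)² + (23−25)² = 225 + 4 = 229
p is equidistant from B and D (both at squared distance 17), and every other site is strictly farther — so p lies on the B–D Voronoi edge.

B and D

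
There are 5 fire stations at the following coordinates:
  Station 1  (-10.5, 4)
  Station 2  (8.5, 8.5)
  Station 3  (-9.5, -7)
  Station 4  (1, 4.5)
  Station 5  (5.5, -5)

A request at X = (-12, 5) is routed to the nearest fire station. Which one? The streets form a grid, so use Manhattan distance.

Station 1

d(X, Station 1) = |-12−(-10.5)| + |5−4| = 1.5 + 1 = 2.5
d(X, Station 2) = |-12−8.5| + |5−8.5| = 20.5 + 3.5 = 24
d(X, Station 3) = |-12−(-9.5)| + |5−(-7)| = 2.5 + 12 = 14.5
d(X, Station 4) = |-12−1| + |5−4.5| = 13 + 0.5 = 13.5
d(X, Station 5) = |-12−5.5| + |5−(-5)| = 17.5 + 10 = 27.5
Station 1 is nearest.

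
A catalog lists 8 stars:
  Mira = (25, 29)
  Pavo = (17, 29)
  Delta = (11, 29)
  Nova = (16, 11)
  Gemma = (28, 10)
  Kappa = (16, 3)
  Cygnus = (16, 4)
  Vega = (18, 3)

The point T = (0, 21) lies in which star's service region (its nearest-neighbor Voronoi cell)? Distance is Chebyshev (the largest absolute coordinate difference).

Delta

d(T, Mira) = max(25, 8) = 25
d(T, Pavo) = max(17, 8) = 17
d(T, Delta) = max(11, 8) = 11
d(T, Nova) = max(16, 10) = 16
d(T, Gemma) = max(28, 11) = 28
d(T, Kappa) = max(16, 18) = 18
d(T, Cygnus) = max(16, 17) = 17
d(T, Vega) = max(18, 18) = 18
Minimum is at Delta.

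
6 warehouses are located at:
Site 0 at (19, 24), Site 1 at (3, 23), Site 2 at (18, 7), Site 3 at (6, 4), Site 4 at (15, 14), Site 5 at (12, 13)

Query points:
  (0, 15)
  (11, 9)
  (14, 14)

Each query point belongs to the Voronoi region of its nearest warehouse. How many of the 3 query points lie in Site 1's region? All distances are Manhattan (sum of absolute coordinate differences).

1

(0, 15) — d to each: Site 0:28, Site 1:11, Site 2:26, Site 3:17, Site 4:16, Site 5:14 → nearest is Site 1
(11, 9) — d to each: Site 0:23, Site 1:22, Site 2:9, Site 3:10, Site 4:9, Site 5:5 → nearest is Site 5
(14, 14) — d to each: Site 0:15, Site 1:20, Site 2:11, Site 3:18, Site 4:1, Site 5:3 → nearest is Site 4
1 of the 3 points has Site 1 as nearest.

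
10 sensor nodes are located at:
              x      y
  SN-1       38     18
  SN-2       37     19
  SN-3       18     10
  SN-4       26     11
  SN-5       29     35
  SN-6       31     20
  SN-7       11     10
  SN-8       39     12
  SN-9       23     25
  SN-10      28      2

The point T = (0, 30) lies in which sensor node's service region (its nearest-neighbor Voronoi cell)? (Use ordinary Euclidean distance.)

SN-7

Since √ is increasing, it suffices to compare squared distances:
d²(T, SN-1) = 1444 + 144 = 1588
d²(T, SN-2) = 1369 + 121 = 1490
d²(T, SN-3) = 324 + 400 = 724
d²(T, SN-4) = 676 + 361 = 1037
d²(T, SN-5) = 841 + 25 = 866
d²(T, SN-6) = 961 + 100 = 1061
d²(T, SN-7) = 121 + 400 = 521
d²(T, SN-8) = 1521 + 324 = 1845
d²(T, SN-9) = 529 + 25 = 554
d²(T, SN-10) = 784 + 784 = 1568
SN-7 is nearest.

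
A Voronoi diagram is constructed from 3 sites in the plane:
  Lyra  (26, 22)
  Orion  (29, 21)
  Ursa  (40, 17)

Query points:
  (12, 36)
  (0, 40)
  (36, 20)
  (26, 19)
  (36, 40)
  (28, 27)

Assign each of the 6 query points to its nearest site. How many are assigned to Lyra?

(12, 36) — d² to each: Lyra:392, Orion:514, Ursa:1145 → nearest is Lyra
(0, 40) — d² to each: Lyra:1000, Orion:1202, Ursa:2129 → nearest is Lyra
(36, 20) — d² to each: Lyra:104, Orion:50, Ursa:25 → nearest is Ursa
(26, 19) — d² to each: Lyra:9, Orion:13, Ursa:200 → nearest is Lyra
(36, 40) — d² to each: Lyra:424, Orion:410, Ursa:545 → nearest is Orion
(28, 27) — d² to each: Lyra:29, Orion:37, Ursa:244 → nearest is Lyra
4 of the 6 points have Lyra as nearest.

4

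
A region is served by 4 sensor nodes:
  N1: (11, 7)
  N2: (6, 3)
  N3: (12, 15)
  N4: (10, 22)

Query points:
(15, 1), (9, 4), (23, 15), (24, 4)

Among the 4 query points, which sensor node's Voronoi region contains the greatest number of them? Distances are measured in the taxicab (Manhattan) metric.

N1

(15, 1) — d to each: N1:10, N2:11, N3:17, N4:26 → nearest is N1
(9, 4) — d to each: N1:5, N2:4, N3:14, N4:19 → nearest is N2
(23, 15) — d to each: N1:20, N2:29, N3:11, N4:20 → nearest is N3
(24, 4) — d to each: N1:16, N2:19, N3:23, N4:32 → nearest is N1
Tally — N1:2, N2:1, N3:1. N1 captures the most (2).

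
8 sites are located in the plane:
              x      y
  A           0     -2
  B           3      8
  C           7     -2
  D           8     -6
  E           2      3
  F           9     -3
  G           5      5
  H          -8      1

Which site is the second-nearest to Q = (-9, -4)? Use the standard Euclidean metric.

A

Compare squared distances (the ordering matches that of the actual distances):
|QA|² = 81 + 4 = 85
|QB|² = 144 + 144 = 288
|QC|² = 256 + 4 = 260
|QD|² = 289 + 4 = 293
|QE|² = 121 + 49 = 170
|QF|² = 324 + 1 = 325
|QG|² = 196 + 81 = 277
|QH|² = 1 + 25 = 26
Sorted ascending: H, A, E, … — the second-nearest is A.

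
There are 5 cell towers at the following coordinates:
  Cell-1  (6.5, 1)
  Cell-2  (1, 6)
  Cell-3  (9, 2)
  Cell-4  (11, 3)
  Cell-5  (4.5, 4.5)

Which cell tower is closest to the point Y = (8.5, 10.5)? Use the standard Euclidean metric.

Squared Euclidean distances:
d²(Y, Cell-1) = 4 + 90.25 = 94.25
d²(Y, Cell-2) = 56.25 + 20.25 = 76.5
d²(Y, Cell-3) = 0.25 + 72.25 = 72.5
d²(Y, Cell-4) = 6.25 + 56.25 = 62.5
d²(Y, Cell-5) = 16 + 36 = 52
Cell-5 is nearest.

Cell-5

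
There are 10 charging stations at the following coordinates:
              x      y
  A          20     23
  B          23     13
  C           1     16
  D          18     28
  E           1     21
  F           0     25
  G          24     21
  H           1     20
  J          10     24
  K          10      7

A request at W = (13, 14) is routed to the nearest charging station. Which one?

K

Since √ is increasing, it suffices to compare squared distances:
|WA|² = (13−20)² + (14−23)² = 49 + 81 = 130
|WB|² = (13−23)² + (14−13)² = 100 + 1 = 101
|WC|² = (13−1)² + (14−16)² = 144 + 4 = 148
|WD|² = (13−18)² + (14−28)² = 25 + 196 = 221
|WE|² = (13−1)² + (14−21)² = 144 + 49 = 193
|WF|² = (13−0)² + (14−25)² = 169 + 121 = 290
|WG|² = (13−24)² + (14−21)² = 121 + 49 = 170
|WH|² = (13−1)² + (14−20)² = 144 + 36 = 180
|WJ|² = (13−10)² + (14−24)² = 9 + 100 = 109
|WK|² = (13−10)² + (14−7)² = 9 + 49 = 58
Minimum is at K.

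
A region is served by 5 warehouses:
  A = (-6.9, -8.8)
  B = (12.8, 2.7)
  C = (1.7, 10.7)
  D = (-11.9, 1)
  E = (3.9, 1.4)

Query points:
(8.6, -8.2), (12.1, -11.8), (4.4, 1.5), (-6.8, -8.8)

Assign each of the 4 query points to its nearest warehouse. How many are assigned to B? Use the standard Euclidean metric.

(8.6, -8.2) — d² to each: A:240.61, B:136.45, C:404.82, D:504.89, E:114.25 → nearest is E
(12.1, -11.8) — d² to each: A:370, B:210.74, C:614.41, D:739.84, E:241.48 → nearest is B
(4.4, 1.5) — d² to each: A:233.78, B:72, C:91.93, D:265.94, E:0.26 → nearest is E
(-6.8, -8.8) — d² to each: A:0.01, B:516.41, C:452.5, D:122.05, E:218.53 → nearest is A
1 of the 4 points has B as nearest.

1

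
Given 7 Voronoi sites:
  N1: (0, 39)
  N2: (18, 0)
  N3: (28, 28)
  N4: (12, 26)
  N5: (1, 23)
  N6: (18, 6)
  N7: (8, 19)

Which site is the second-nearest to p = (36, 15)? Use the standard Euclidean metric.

N6

Squared Euclidean distances:
|pN1|² = (36−0)² + (15−39)² = 1296 + 576 = 1872
|pN2|² = (36−18)² + (15−0)² = 324 + 225 = 549
|pN3|² = (36−28)² + (15−28)² = 64 + 169 = 233
|pN4|² = (36−12)² + (15−26)² = 576 + 121 = 697
|pN5|² = (36−1)² + (15−23)² = 1225 + 64 = 1289
|pN6|² = (36−18)² + (15−6)² = 324 + 81 = 405
|pN7|² = (36−8)² + (15−19)² = 784 + 16 = 800
Sorted ascending: N3, N6, N2, … — the second-nearest is N6.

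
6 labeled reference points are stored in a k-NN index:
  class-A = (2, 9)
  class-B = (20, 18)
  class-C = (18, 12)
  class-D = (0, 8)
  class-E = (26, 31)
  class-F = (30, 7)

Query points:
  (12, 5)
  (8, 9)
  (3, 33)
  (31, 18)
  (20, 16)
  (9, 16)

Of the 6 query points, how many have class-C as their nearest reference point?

(12, 5) — d² to each: class-A:116, class-B:233, class-C:85, class-D:153, class-E:872, class-F:328 → nearest is class-C
(8, 9) — d² to each: class-A:36, class-B:225, class-C:109, class-D:65, class-E:808, class-F:488 → nearest is class-A
(3, 33) — d² to each: class-A:577, class-B:514, class-C:666, class-D:634, class-E:533, class-F:1405 → nearest is class-B
(31, 18) — d² to each: class-A:922, class-B:121, class-C:205, class-D:1061, class-E:194, class-F:122 → nearest is class-B
(20, 16) — d² to each: class-A:373, class-B:4, class-C:20, class-D:464, class-E:261, class-F:181 → nearest is class-B
(9, 16) — d² to each: class-A:98, class-B:125, class-C:97, class-D:145, class-E:514, class-F:522 → nearest is class-C
2 of the 6 points have class-C as nearest.

2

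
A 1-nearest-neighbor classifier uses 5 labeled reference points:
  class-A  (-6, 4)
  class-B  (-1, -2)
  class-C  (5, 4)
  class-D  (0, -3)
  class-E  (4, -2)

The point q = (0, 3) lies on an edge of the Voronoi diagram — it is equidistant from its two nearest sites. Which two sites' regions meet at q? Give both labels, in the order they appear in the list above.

Squared distances from q to each site:
d²(q, class-A) = (0−(-6))² + (3−4)² = 36 + 1 = 37
d²(q, class-B) = (0−(-1))² + (3−(-2))² = 1 + 25 = 26
d²(q, class-C) = (0−5)² + (3−4)² = 25 + 1 = 26
d²(q, class-D) = (0−0)² + (3−(-3))² = 0 + 36 = 36
d²(q, class-E) = (0−4)² + (3−(-2))² = 16 + 25 = 41
q is equidistant from class-B and class-C (both at squared distance 26), and every other site is strictly farther — so q lies on the class-B–class-C Voronoi edge.

class-B and class-C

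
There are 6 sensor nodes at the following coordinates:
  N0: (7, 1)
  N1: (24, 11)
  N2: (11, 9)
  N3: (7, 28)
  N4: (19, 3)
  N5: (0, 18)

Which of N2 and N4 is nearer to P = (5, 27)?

N2

Compare squared distances:
|PN2|² = (5−11)² + (27−9)² = 36 + 324 = 360
|PN4|² = (5−19)² + (27−3)² = 196 + 576 = 772
360 < 772, so N2 is closer.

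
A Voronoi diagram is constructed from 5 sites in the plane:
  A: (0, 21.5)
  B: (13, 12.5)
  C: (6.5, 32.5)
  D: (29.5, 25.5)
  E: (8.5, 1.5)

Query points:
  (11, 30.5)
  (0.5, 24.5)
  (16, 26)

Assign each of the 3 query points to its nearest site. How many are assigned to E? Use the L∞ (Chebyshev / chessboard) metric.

(11, 30.5) — d to each: A:11, B:18, C:4.5, D:18.5, E:29 → nearest is C
(0.5, 24.5) — d to each: A:3, B:12.5, C:8, D:29, E:23 → nearest is A
(16, 26) — d to each: A:16, B:13.5, C:9.5, D:13.5, E:24.5 → nearest is C
0 of the 3 points have E as nearest.

0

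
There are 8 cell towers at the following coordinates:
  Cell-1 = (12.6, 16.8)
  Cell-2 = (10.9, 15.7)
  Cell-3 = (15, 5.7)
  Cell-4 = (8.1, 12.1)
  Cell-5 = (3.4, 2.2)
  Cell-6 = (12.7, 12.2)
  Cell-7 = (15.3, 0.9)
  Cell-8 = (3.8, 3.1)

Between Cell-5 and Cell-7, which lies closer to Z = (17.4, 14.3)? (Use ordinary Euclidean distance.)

Compare squared distances:
d²(Z, Cell-5) = (17.4−3.4)² + (14.3−2.2)² = 196 + 146.41 = 342.41
d²(Z, Cell-7) = (17.4−15.3)² + (14.3−0.9)² = 4.41 + 179.56 = 183.97
342.41 > 183.97, so Cell-7 is closer.

Cell-7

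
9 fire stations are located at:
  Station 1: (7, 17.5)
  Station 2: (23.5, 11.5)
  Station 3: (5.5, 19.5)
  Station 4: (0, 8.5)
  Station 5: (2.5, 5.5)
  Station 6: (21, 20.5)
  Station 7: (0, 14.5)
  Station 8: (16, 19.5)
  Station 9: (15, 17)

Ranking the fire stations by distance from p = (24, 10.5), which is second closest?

Station 6

Since √ is increasing, it suffices to compare squared distances:
d²(p, Station 1) = 289 + 49 = 338
d²(p, Station 2) = 0.25 + 1 = 1.25
d²(p, Station 3) = 342.25 + 81 = 423.25
d²(p, Station 4) = 576 + 4 = 580
d²(p, Station 5) = 462.25 + 25 = 487.25
d²(p, Station 6) = 9 + 100 = 109
d²(p, Station 7) = 576 + 16 = 592
d²(p, Station 8) = 64 + 81 = 145
d²(p, Station 9) = 81 + 42.25 = 123.25
Sorted ascending: Station 2, Station 6, Station 9, … — the second-nearest is Station 6.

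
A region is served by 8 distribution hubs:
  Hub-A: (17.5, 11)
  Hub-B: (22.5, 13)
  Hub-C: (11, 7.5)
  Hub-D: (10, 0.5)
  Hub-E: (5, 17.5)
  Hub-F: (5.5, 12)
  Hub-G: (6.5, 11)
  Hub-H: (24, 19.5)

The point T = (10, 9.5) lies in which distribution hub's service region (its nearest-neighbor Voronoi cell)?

Hub-C

Compare squared distances (the ordering matches that of the actual distances):
d²(T, Hub-A) = 56.25 + 2.25 = 58.5
d²(T, Hub-B) = 156.25 + 12.25 = 168.5
d²(T, Hub-C) = 1 + 4 = 5
d²(T, Hub-D) = 0 + 81 = 81
d²(T, Hub-E) = 25 + 64 = 89
d²(T, Hub-F) = 20.25 + 6.25 = 26.5
d²(T, Hub-G) = 12.25 + 2.25 = 14.5
d²(T, Hub-H) = 196 + 100 = 296
Hub-C is nearest.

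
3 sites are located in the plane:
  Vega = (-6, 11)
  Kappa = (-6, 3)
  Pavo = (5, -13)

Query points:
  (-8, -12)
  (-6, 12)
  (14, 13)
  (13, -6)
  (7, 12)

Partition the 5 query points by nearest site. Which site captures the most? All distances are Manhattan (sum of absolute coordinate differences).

(-8, -12) — d to each: Vega:25, Kappa:17, Pavo:14 → nearest is Pavo
(-6, 12) — d to each: Vega:1, Kappa:9, Pavo:36 → nearest is Vega
(14, 13) — d to each: Vega:22, Kappa:30, Pavo:35 → nearest is Vega
(13, -6) — d to each: Vega:36, Kappa:28, Pavo:15 → nearest is Pavo
(7, 12) — d to each: Vega:14, Kappa:22, Pavo:27 → nearest is Vega
Tally — Vega:3, Pavo:2. Vega captures the most (3).

Vega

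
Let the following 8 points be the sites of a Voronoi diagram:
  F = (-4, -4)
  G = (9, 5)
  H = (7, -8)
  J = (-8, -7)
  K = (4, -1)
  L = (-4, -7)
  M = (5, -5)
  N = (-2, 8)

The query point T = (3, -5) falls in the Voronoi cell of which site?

M

Since √ is increasing, it suffices to compare squared distances:
|TF|² = (3−(-4))² + (-5−(-4))² = 49 + 1 = 50
|TG|² = (3−9)² + (-5−5)² = 36 + 100 = 136
|TH|² = (3−7)² + (-5−(-8))² = 16 + 9 = 25
|TJ|² = (3−(-8))² + (-5−(-7))² = 121 + 4 = 125
|TK|² = (3−4)² + (-5−(-1))² = 1 + 16 = 17
|TL|² = (3−(-4))² + (-5−(-7))² = 49 + 4 = 53
|TM|² = (3−5)² + (-5−(-5))² = 4 + 0 = 4
|TN|² = (3−(-2))² + (-5−8)² = 25 + 169 = 194
The smallest is to M, so T lies in the Voronoi region of M.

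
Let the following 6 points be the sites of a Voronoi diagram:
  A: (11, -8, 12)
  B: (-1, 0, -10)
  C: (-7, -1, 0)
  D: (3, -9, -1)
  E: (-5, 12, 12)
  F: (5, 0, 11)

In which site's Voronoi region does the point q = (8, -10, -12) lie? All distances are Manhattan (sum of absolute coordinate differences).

d(q,A) = |8−11| + |-10−(-8)| + |-12−12| = 3 + 2 + 24 = 29
d(q,B) = |8−(-1)| + |-10−0| + |-12−(-10)| = 9 + 10 + 2 = 21
d(q,C) = |8−(-7)| + |-10−(-1)| + |-12−0| = 15 + 9 + 12 = 36
d(q,D) = |8−3| + |-10−(-9)| + |-12−(-1)| = 5 + 1 + 11 = 17
d(q,E) = |8−(-5)| + |-10−12| + |-12−12| = 13 + 22 + 24 = 59
d(q,F) = |8−5| + |-10−0| + |-12−11| = 3 + 10 + 23 = 36
The smallest is to D, so q lies in the Voronoi region of D.

D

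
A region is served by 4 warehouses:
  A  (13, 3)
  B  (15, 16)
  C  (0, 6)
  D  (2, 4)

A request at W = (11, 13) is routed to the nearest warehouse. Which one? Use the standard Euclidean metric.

Compare squared distances (the ordering matches that of the actual distances):
|WA|² = (11−13)² + (13−3)² = 4 + 100 = 104
|WB|² = (11−15)² + (13−16)² = 16 + 9 = 25
|WC|² = (11−0)² + (13−6)² = 121 + 49 = 170
|WD|² = (11−2)² + (13−4)² = 81 + 81 = 162
The smallest is to B, so W lies in the Voronoi region of B.

B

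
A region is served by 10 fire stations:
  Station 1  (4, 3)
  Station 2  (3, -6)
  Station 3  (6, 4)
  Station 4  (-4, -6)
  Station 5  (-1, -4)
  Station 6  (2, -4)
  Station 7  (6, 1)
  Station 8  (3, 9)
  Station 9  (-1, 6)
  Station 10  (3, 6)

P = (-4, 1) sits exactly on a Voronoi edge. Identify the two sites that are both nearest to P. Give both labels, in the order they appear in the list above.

Squared distances from P to each site:
d²(P, Station 1) = 64 + 4 = 68
d²(P, Station 2) = 49 + 49 = 98
d²(P, Station 3) = 100 + 9 = 109
d²(P, Station 4) = 0 + 49 = 49
d²(P, Station 5) = 9 + 25 = 34
d²(P, Station 6) = 36 + 25 = 61
d²(P, Station 7) = 100 + 0 = 100
d²(P, Station 8) = 49 + 64 = 113
d²(P, Station 9) = 9 + 25 = 34
d²(P, Station 10) = 49 + 25 = 74
P is equidistant from Station 5 and Station 9 (both at squared distance 34), and every other site is strictly farther — so P lies on the Station 5–Station 9 Voronoi edge.

Station 5 and Station 9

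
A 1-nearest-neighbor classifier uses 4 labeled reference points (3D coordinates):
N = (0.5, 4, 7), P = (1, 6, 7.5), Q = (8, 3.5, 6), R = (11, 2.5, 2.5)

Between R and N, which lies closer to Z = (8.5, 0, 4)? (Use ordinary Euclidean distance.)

R

Compare squared distances:
|ZR|² = (8.5−11)² + (0−2.5)² + (4−2.5)² = 6.25 + 6.25 + 2.25 = 14.75
|ZN|² = (8.5−0.5)² + (0−4)² + (4−7)² = 64 + 16 + 9 = 89
14.75 < 89, so R is closer.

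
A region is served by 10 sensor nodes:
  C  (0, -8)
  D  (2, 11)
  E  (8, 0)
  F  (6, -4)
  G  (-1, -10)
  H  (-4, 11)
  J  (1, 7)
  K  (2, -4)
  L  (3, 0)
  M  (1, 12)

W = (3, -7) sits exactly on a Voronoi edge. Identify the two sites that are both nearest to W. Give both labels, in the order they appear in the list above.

Squared distances from W to each site:
|WC|² = (3−0)² + (-7−(-8))² = 9 + 1 = 10
|WD|² = (3−2)² + (-7−11)² = 1 + 324 = 325
|WE|² = (3−8)² + (-7−0)² = 25 + 49 = 74
|WF|² = (3−6)² + (-7−(-4))² = 9 + 9 = 18
|WG|² = (3−(-1))² + (-7−(-10))² = 16 + 9 = 25
|WH|² = (3−(-4))² + (-7−11)² = 49 + 324 = 373
|WJ|² = (3−1)² + (-7−7)² = 4 + 196 = 200
|WK|² = (3−2)² + (-7−(-4))² = 1 + 9 = 10
|WL|² = (3−3)² + (-7−0)² = 0 + 49 = 49
|WM|² = (3−1)² + (-7−12)² = 4 + 361 = 365
W is equidistant from C and K (both at squared distance 10), and every other site is strictly farther — so W lies on the C–K Voronoi edge.

C and K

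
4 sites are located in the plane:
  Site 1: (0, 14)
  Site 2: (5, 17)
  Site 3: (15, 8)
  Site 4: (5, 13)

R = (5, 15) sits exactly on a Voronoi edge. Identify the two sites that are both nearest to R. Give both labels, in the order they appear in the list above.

Squared distances from R to each site:
d²(R, Site 1) = (5−0)² + (15−14)² = 25 + 1 = 26
d²(R, Site 2) = (5−5)² + (15−17)² = 0 + 4 = 4
d²(R, Site 3) = (5−15)² + (15−8)² = 100 + 49 = 149
d²(R, Site 4) = (5−5)² + (15−13)² = 0 + 4 = 4
R is equidistant from Site 2 and Site 4 (both at squared distance 4), and every other site is strictly farther — so R lies on the Site 2–Site 4 Voronoi edge.

Site 2 and Site 4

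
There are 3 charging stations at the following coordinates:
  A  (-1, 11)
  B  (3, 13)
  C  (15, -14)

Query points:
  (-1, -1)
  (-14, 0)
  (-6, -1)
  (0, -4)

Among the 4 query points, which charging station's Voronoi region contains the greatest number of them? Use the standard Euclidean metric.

(-1, -1) — d² to each: A:144, B:212, C:425 → nearest is A
(-14, 0) — d² to each: A:290, B:458, C:1037 → nearest is A
(-6, -1) — d² to each: A:169, B:277, C:610 → nearest is A
(0, -4) — d² to each: A:226, B:298, C:325 → nearest is A
Tally — A:4. A captures the most (4).

A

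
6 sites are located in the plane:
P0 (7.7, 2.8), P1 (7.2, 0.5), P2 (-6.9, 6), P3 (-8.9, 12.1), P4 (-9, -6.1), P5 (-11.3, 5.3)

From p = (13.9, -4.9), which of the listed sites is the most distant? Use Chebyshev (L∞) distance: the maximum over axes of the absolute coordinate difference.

d(p,P0) = max(6.2, 7.7) = 7.7
d(p,P1) = max(6.7, 5.4) = 6.7
d(p,P2) = max(20.8, 10.9) = 20.8
d(p,P3) = max(22.8, 17) = 22.8
d(p,P4) = max(22.9, 1.2) = 22.9
d(p,P5) = max(25.2, 10.2) = 25.2
The largest is to P5.

P5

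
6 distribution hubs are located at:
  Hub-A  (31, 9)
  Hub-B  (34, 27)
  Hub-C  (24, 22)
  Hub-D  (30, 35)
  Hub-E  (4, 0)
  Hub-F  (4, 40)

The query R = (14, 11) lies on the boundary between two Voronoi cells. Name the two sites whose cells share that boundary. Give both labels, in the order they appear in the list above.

Hub-C and Hub-E

Squared distances from R to each site:
d²(R, Hub-A) = (14−31)² + (11−9)² = 289 + 4 = 293
d²(R, Hub-B) = (14−34)² + (11−27)² = 400 + 256 = 656
d²(R, Hub-C) = (14−24)² + (11−22)² = 100 + 121 = 221
d²(R, Hub-D) = (14−30)² + (11−35)² = 256 + 576 = 832
d²(R, Hub-E) = (14−4)² + (11−0)² = 100 + 121 = 221
d²(R, Hub-F) = (14−4)² + (11−40)² = 100 + 841 = 941
R is equidistant from Hub-C and Hub-E (both at squared distance 221), and every other site is strictly farther — so R lies on the Hub-C–Hub-E Voronoi edge.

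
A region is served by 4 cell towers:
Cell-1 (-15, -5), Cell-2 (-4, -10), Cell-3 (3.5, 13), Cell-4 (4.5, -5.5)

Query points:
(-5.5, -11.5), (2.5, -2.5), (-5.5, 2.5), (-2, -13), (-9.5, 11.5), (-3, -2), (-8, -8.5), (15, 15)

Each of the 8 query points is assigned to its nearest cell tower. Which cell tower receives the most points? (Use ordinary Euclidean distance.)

(-5.5, -11.5) — d² to each: Cell-1:132.5, Cell-2:4.5, Cell-3:681.25, Cell-4:136 → nearest is Cell-2
(2.5, -2.5) — d² to each: Cell-1:312.5, Cell-2:98.5, Cell-3:241.25, Cell-4:13 → nearest is Cell-4
(-5.5, 2.5) — d² to each: Cell-1:146.5, Cell-2:158.5, Cell-3:191.25, Cell-4:164 → nearest is Cell-1
(-2, -13) — d² to each: Cell-1:233, Cell-2:13, Cell-3:706.25, Cell-4:98.5 → nearest is Cell-2
(-9.5, 11.5) — d² to each: Cell-1:302.5, Cell-2:492.5, Cell-3:171.25, Cell-4:485 → nearest is Cell-3
(-3, -2) — d² to each: Cell-1:153, Cell-2:65, Cell-3:267.25, Cell-4:68.5 → nearest is Cell-2
(-8, -8.5) — d² to each: Cell-1:61.25, Cell-2:18.25, Cell-3:594.5, Cell-4:165.25 → nearest is Cell-2
(15, 15) — d² to each: Cell-1:1300, Cell-2:986, Cell-3:136.25, Cell-4:530.5 → nearest is Cell-3
Tally — Cell-1:1, Cell-2:4, Cell-3:2, Cell-4:1. Cell-2 captures the most (4).

Cell-2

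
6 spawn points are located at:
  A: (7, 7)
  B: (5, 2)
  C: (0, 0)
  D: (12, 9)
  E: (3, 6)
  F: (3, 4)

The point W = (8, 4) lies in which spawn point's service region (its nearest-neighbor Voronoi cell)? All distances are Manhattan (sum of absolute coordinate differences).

d(W,A) = 1 + 3 = 4
d(W,B) = 3 + 2 = 5
d(W,C) = 8 + 4 = 12
d(W,D) = 4 + 5 = 9
d(W,E) = 5 + 2 = 7
d(W,F) = 5 + 0 = 5
A is nearest.

A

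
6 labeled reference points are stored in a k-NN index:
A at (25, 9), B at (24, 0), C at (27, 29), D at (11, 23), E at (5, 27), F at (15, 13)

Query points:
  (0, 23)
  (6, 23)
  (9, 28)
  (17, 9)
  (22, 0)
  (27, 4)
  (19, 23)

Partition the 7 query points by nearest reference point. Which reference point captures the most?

(0, 23) — d² to each: A:821, B:1105, C:765, D:121, E:41, F:325 → nearest is E
(6, 23) — d² to each: A:557, B:853, C:477, D:25, E:17, F:181 → nearest is E
(9, 28) — d² to each: A:617, B:1009, C:325, D:29, E:17, F:261 → nearest is E
(17, 9) — d² to each: A:64, B:130, C:500, D:232, E:468, F:20 → nearest is F
(22, 0) — d² to each: A:90, B:4, C:866, D:650, E:1018, F:218 → nearest is B
(27, 4) — d² to each: A:29, B:25, C:625, D:617, E:1013, F:225 → nearest is B
(19, 23) — d² to each: A:232, B:554, C:100, D:64, E:212, F:116 → nearest is D
Tally — B:2, D:1, E:3, F:1. E captures the most (3).

E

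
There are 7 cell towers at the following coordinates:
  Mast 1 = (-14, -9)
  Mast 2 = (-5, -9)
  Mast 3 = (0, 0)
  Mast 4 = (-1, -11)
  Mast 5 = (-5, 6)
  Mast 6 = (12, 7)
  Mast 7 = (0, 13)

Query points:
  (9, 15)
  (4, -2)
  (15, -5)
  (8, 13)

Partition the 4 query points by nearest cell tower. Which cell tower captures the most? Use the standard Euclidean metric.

(9, 15) — d² to each: Mast 1:1105, Mast 2:772, Mast 3:306, Mast 4:776, Mast 5:277, Mast 6:73, Mast 7:85 → nearest is Mast 6
(4, -2) — d² to each: Mast 1:373, Mast 2:130, Mast 3:20, Mast 4:106, Mast 5:145, Mast 6:145, Mast 7:241 → nearest is Mast 3
(15, -5) — d² to each: Mast 1:857, Mast 2:416, Mast 3:250, Mast 4:292, Mast 5:521, Mast 6:153, Mast 7:549 → nearest is Mast 6
(8, 13) — d² to each: Mast 1:968, Mast 2:653, Mast 3:233, Mast 4:657, Mast 5:218, Mast 6:52, Mast 7:64 → nearest is Mast 6
Tally — Mast 3:1, Mast 6:3. Mast 6 captures the most (3).

Mast 6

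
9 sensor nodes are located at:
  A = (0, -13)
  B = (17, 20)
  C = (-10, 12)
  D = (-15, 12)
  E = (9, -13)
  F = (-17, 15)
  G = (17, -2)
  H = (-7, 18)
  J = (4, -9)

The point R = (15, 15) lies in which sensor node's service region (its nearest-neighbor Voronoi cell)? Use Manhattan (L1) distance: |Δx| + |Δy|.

B

d(R,A) = 15 + 28 = 43
d(R,B) = 2 + 5 = 7
d(R,C) = 25 + 3 = 28
d(R,D) = 30 + 3 = 33
d(R,E) = 6 + 28 = 34
d(R,F) = 32 + 0 = 32
d(R,G) = 2 + 17 = 19
d(R,H) = 22 + 3 = 25
d(R,J) = 11 + 24 = 35
The smallest is to B, so R lies in the Voronoi region of B.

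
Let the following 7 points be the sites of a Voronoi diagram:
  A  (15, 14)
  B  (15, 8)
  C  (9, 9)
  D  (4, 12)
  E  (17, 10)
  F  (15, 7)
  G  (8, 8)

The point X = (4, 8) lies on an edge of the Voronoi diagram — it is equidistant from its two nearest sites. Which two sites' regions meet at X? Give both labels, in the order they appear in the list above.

D and G

Squared distances from X to each site:
|XA|² = (4−15)² + (8−14)² = 121 + 36 = 157
|XB|² = (4−15)² + (8−8)² = 121 + 0 = 121
|XC|² = (4−9)² + (8−9)² = 25 + 1 = 26
|XD|² = (4−4)² + (8−12)² = 0 + 16 = 16
|XE|² = (4−17)² + (8−10)² = 169 + 4 = 173
|XF|² = (4−15)² + (8−7)² = 121 + 1 = 122
|XG|² = (4−8)² + (8−8)² = 16 + 0 = 16
X is equidistant from D and G (both at squared distance 16), and every other site is strictly farther — so X lies on the D–G Voronoi edge.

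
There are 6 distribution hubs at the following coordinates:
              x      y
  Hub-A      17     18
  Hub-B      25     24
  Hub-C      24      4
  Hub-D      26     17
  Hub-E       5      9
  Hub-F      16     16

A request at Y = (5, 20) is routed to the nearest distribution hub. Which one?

Squared Euclidean distances:
d²(Y, Hub-A) = (5−17)² + (20−18)² = 144 + 4 = 148
d²(Y, Hub-B) = (5−25)² + (20−24)² = 400 + 16 = 416
d²(Y, Hub-C) = (5−24)² + (20−4)² = 361 + 256 = 617
d²(Y, Hub-D) = (5−26)² + (20−17)² = 441 + 9 = 450
d²(Y, Hub-E) = (5−5)² + (20−9)² = 0 + 121 = 121
d²(Y, Hub-F) = (5−16)² + (20−16)² = 121 + 16 = 137
Minimum is at Hub-E.

Hub-E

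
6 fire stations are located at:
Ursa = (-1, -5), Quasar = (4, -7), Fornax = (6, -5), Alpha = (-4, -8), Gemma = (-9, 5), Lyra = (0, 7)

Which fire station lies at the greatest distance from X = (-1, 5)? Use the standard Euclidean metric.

Squared Euclidean distances:
d²(X, Ursa) = 0 + 100 = 100
d²(X, Quasar) = 25 + 144 = 169
d²(X, Fornax) = 49 + 100 = 149
d²(X, Alpha) = 9 + 169 = 178
d²(X, Gemma) = 64 + 0 = 64
d²(X, Lyra) = 1 + 4 = 5
The largest is to Alpha.

Alpha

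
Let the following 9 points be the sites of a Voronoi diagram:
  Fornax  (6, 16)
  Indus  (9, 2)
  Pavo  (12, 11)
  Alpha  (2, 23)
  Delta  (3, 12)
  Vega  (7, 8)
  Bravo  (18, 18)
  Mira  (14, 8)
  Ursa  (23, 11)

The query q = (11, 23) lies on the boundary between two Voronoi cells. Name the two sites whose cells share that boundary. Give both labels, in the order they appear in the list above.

Fornax and Bravo

Squared distances from q to each site:
d²(q, Fornax) = 25 + 49 = 74
d²(q, Indus) = 4 + 441 = 445
d²(q, Pavo) = 1 + 144 = 145
d²(q, Alpha) = 81 + 0 = 81
d²(q, Delta) = 64 + 121 = 185
d²(q, Vega) = 16 + 225 = 241
d²(q, Bravo) = 49 + 25 = 74
d²(q, Mira) = 9 + 225 = 234
d²(q, Ursa) = 144 + 144 = 288
q is equidistant from Fornax and Bravo (both at squared distance 74), and every other site is strictly farther — so q lies on the Fornax–Bravo Voronoi edge.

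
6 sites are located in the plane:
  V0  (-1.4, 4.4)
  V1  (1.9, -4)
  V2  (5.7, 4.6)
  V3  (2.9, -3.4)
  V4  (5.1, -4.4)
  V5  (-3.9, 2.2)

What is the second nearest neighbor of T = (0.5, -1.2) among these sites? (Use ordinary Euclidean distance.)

Since √ is increasing, it suffices to compare squared distances:
|TV0|² = (0.5−(-1.4))² + (-1.2−4.4)² = 3.61 + 31.36 = 34.97
|TV1|² = (0.5−1.9)² + (-1.2−(-4))² = 1.96 + 7.84 = 9.8
|TV2|² = (0.5−5.7)² + (-1.2−4.6)² = 27.04 + 33.64 = 60.68
|TV3|² = (0.5−2.9)² + (-1.2−(-3.4))² = 5.76 + 4.84 = 10.6
|TV4|² = (0.5−5.1)² + (-1.2−(-4.4))² = 21.16 + 10.24 = 31.4
|TV5|² = (0.5−(-3.9))² + (-1.2−2.2)² = 19.36 + 11.56 = 30.92
Sorted ascending: V1, V3, V5, … — the second-nearest is V3.

V3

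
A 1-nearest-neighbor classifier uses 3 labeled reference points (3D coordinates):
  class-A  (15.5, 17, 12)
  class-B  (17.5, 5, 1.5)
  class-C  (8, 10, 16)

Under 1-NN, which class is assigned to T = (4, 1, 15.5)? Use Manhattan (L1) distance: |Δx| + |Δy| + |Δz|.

class-C

d(T, class-A) = 11.5 + 16 + 3.5 = 31
d(T, class-B) = 13.5 + 4 + 14 = 31.5
d(T, class-C) = 4 + 9 + 0.5 = 13.5
The smallest is to class-C, so T lies in the Voronoi region of class-C.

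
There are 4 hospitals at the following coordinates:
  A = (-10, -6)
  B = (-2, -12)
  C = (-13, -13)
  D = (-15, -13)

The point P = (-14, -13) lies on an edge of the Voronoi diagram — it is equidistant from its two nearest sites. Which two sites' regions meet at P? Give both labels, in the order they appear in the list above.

Squared distances from P to each site:
|PA|² = (-14−(-10))² + (-13−(-6))² = 16 + 49 = 65
|PB|² = (-14−(-2))² + (-13−(-12))² = 144 + 1 = 145
|PC|² = (-14−(-13))² + (-13−(-13))² = 1 + 0 = 1
|PD|² = (-14−(-15))² + (-13−(-13))² = 1 + 0 = 1
P is equidistant from C and D (both at squared distance 1), and every other site is strictly farther — so P lies on the C–D Voronoi edge.

C and D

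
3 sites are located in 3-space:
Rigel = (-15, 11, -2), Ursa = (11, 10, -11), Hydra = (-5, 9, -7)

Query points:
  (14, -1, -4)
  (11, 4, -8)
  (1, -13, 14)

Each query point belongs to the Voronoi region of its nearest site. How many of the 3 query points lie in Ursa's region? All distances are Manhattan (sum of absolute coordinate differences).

(14, -1, -4) — d to each: Rigel:43, Ursa:21, Hydra:32 → nearest is Ursa
(11, 4, -8) — d to each: Rigel:39, Ursa:9, Hydra:22 → nearest is Ursa
(1, -13, 14) — d to each: Rigel:56, Ursa:58, Hydra:49 → nearest is Hydra
2 of the 3 points have Ursa as nearest.

2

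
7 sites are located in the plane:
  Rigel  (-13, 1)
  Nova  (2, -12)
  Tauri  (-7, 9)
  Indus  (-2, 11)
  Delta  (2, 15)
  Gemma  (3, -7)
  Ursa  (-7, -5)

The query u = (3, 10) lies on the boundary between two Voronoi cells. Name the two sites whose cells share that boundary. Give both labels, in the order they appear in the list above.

Indus and Delta

Squared distances from u to each site:
d²(u, Rigel) = (3−(-13))² + (10−1)² = 256 + 81 = 337
d²(u, Nova) = (3−2)² + (10−(-12))² = 1 + 484 = 485
d²(u, Tauri) = (3−(-7))² + (10−9)² = 100 + 1 = 101
d²(u, Indus) = (3−(-2))² + (10−11)² = 25 + 1 = 26
d²(u, Delta) = (3−2)² + (10−15)² = 1 + 25 = 26
d²(u, Gemma) = (3−3)² + (10−(-7))² = 0 + 289 = 289
d²(u, Ursa) = (3−(-7))² + (10−(-5))² = 100 + 225 = 325
u is equidistant from Indus and Delta (both at squared distance 26), and every other site is strictly farther — so u lies on the Indus–Delta Voronoi edge.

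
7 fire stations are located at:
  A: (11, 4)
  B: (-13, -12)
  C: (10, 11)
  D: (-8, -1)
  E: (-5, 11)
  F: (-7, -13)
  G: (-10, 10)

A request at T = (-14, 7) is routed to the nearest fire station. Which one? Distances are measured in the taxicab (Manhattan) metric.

G

d(T,A) = |-14−11| + |7−4| = 25 + 3 = 28
d(T,B) = |-14−(-13)| + |7−(-12)| = 1 + 19 = 20
d(T,C) = |-14−10| + |7−11| = 24 + 4 = 28
d(T,D) = |-14−(-8)| + |7−(-1)| = 6 + 8 = 14
d(T,E) = |-14−(-5)| + |7−11| = 9 + 4 = 13
d(T,F) = |-14−(-7)| + |7−(-13)| = 7 + 20 = 27
d(T,G) = |-14−(-10)| + |7−10| = 4 + 3 = 7
G is nearest.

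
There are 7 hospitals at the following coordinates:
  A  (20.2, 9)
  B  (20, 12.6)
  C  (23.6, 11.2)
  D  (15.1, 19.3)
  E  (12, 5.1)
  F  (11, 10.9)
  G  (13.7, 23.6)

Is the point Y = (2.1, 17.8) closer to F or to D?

Compare squared distances:
|YF|² = (2.1−11)² + (17.8−10.9)² = 79.21 + 47.61 = 126.82
|YD|² = (2.1−15.1)² + (17.8−19.3)² = 169 + 2.25 = 171.25
126.82 < 171.25, so F is closer.

F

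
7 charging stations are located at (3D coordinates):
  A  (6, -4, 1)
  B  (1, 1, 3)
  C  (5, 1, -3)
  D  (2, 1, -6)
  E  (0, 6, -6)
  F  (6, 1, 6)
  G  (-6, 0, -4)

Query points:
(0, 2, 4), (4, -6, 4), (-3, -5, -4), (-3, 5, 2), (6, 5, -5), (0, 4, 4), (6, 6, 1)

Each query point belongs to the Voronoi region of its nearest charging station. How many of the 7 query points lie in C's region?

2

(0, 2, 4) — d² to each: A:81, B:3, C:75, D:105, E:116, F:41, G:104 → nearest is B
(4, -6, 4) — d² to each: A:17, B:59, C:99, D:153, E:260, F:57, G:200 → nearest is A
(-3, -5, -4) — d² to each: A:107, B:101, C:101, D:65, E:134, F:217, G:34 → nearest is G
(-3, 5, 2) — d² to each: A:163, B:33, C:105, D:105, E:74, F:113, G:70 → nearest is B
(6, 5, -5) — d² to each: A:117, B:105, C:21, D:33, E:38, F:137, G:170 → nearest is C
(0, 4, 4) — d² to each: A:109, B:11, C:83, D:113, E:104, F:49, G:116 → nearest is B
(6, 6, 1) — d² to each: A:100, B:54, C:42, D:90, E:85, F:50, G:205 → nearest is C
2 of the 7 points have C as nearest.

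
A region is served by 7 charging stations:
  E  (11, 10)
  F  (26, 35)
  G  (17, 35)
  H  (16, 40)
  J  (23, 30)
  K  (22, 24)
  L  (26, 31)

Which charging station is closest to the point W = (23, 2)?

E

Squared Euclidean distances:
|WE|² = 144 + 64 = 208
|WF|² = 9 + 1089 = 1098
|WG|² = 36 + 1089 = 1125
|WH|² = 49 + 1444 = 1493
|WJ|² = 0 + 784 = 784
|WK|² = 1 + 484 = 485
|WL|² = 9 + 841 = 850
E is nearest.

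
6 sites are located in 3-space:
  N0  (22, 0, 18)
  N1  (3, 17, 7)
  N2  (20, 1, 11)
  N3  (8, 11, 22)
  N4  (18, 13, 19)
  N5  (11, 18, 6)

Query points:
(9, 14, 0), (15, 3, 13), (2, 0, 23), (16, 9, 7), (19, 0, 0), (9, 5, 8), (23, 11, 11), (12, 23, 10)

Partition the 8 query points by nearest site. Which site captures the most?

(9, 14, 0) — d² to each: N0:689, N1:94, N2:411, N3:494, N4:443, N5:56 → nearest is N5
(15, 3, 13) — d² to each: N0:83, N1:376, N2:33, N3:194, N4:145, N5:290 → nearest is N2
(2, 0, 23) — d² to each: N0:425, N1:546, N2:469, N3:158, N4:441, N5:694 → nearest is N3
(16, 9, 7) — d² to each: N0:238, N1:233, N2:96, N3:293, N4:164, N5:107 → nearest is N2
(19, 0, 0) — d² to each: N0:333, N1:594, N2:123, N3:726, N4:531, N5:424 → nearest is N2
(9, 5, 8) — d² to each: N0:294, N1:181, N2:146, N3:233, N4:266, N5:177 → nearest is N2
(23, 11, 11) — d² to each: N0:171, N1:452, N2:109, N3:346, N4:93, N5:218 → nearest is N4
(12, 23, 10) — d² to each: N0:693, N1:126, N2:549, N3:304, N4:217, N5:42 → nearest is N5
Tally — N2:4, N3:1, N4:1, N5:2. N2 captures the most (4).

N2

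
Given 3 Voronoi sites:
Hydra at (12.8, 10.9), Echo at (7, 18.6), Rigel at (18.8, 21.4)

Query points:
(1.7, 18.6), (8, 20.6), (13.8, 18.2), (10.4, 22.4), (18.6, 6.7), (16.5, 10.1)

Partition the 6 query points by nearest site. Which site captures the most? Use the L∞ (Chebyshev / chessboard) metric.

Echo

(1.7, 18.6) — d to each: Hydra:11.1, Echo:5.3, Rigel:17.1 → nearest is Echo
(8, 20.6) — d to each: Hydra:9.7, Echo:2, Rigel:10.8 → nearest is Echo
(13.8, 18.2) — d to each: Hydra:7.3, Echo:6.8, Rigel:5 → nearest is Rigel
(10.4, 22.4) — d to each: Hydra:11.5, Echo:3.8, Rigel:8.4 → nearest is Echo
(18.6, 6.7) — d to each: Hydra:5.8, Echo:11.9, Rigel:14.7 → nearest is Hydra
(16.5, 10.1) — d to each: Hydra:3.7, Echo:9.5, Rigel:11.3 → nearest is Hydra
Tally — Hydra:2, Echo:3, Rigel:1. Echo captures the most (3).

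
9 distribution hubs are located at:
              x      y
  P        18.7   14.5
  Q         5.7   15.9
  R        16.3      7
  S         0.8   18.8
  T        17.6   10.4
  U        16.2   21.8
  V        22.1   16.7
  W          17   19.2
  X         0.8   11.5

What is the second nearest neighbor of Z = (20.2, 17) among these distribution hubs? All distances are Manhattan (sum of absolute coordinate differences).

d(Z,P) = |20.2−18.7| + |17−14.5| = 1.5 + 2.5 = 4
d(Z,Q) = |20.2−5.7| + |17−15.9| = 14.5 + 1.1 = 15.6
d(Z,R) = |20.2−16.3| + |17−7| = 3.9 + 10 = 13.9
d(Z,S) = |20.2−0.8| + |17−18.8| = 19.4 + 1.8 = 21.2
d(Z,T) = |20.2−17.6| + |17−10.4| = 2.6 + 6.6 = 9.2
d(Z,U) = |20.2−16.2| + |17−21.8| = 4 + 4.8 = 8.8
d(Z,V) = |20.2−22.1| + |17−16.7| = 1.9 + 0.3 = 2.2
d(Z,W) = |20.2−17| + |17−19.2| = 3.2 + 2.2 = 5.4
d(Z,X) = |20.2−0.8| + |17−11.5| = 19.4 + 5.5 = 24.9
Sorted ascending: V, P, W, … — the second-nearest is P.

P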